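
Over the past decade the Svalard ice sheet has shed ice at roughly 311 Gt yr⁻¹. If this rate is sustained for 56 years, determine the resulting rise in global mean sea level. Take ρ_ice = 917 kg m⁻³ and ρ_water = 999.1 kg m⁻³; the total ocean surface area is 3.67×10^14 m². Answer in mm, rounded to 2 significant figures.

Total mass lost = 311 Gt/yr × 56 yr = 1.742×10^4 Gt = 1.742×10^16 kg.
ρ_w = 999.1 kg m⁻³, so water volume = 1.742×10^16 / 999.1 = 1.743×10^13 m³.
Δh = 1.743×10^13 / 3.67×10^14 = 0.0475 m = 47 mm.

≈ 47 mm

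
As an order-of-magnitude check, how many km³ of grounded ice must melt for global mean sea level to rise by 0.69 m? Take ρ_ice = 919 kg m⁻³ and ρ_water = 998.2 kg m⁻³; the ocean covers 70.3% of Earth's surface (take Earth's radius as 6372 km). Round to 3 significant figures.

≈ 2.69×10^5 km³

Required water volume = Δh × A = 0.69 m × 3.59×10^14 m² = 2.475×10^14 m³ = 2.475×10^5 km³.
Ice volume = water volume × ρ_w/ρ_ice = 2.475×10^5 × 998.2/919 = 2.69×10^5 km³.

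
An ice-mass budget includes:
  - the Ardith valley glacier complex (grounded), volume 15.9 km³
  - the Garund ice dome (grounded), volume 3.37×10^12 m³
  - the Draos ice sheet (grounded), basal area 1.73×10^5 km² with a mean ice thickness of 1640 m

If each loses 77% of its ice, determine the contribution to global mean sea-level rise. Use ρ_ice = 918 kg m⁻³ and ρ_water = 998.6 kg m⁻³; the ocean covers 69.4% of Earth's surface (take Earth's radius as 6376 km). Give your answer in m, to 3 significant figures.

Ardith: 0.77 × 15.9 km³ × (918/998.6) = 11.25 km³ of water.
Garund: 0.77 × 3.37×10^12 m³ × (918/998.6) = 2.385×10^12 m³ of water.
Draos: ice volume = 1.73×10^5 km² × 1640 m = 2.837×10^5 km³; 0.77 × 2.837×10^5 × (918/998.6) = 2.008×10^5 km³ of water.
Total added water ≈ 2.032×10^14 m³ over 3.55×10^14 m² → Δh = 0.573 m.

≈ 0.573 m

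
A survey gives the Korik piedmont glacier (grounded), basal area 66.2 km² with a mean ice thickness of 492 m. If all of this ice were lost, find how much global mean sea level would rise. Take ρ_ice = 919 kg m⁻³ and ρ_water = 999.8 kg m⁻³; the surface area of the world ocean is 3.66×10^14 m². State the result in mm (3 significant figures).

≈ 0.0818 mm

Korik: ice volume = 66.2 km² × 492 m = 32.57 km³; 32.57 × (919/999.8) = 29.94 km³ of water.
Spread over 3.66×10^14 m² of ocean, Δh = 2.994×10^10 / 3.66×10^14 = 8.18×10^-5 m = 0.0818 mm.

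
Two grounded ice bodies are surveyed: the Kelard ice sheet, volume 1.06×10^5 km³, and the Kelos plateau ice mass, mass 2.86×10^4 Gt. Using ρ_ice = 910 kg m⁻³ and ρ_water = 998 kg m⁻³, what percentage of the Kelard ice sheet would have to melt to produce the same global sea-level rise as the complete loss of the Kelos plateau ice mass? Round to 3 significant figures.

≈ 29.6 %

Equal sea-level rise means equal mass of meltwater, i.e. equal mass of ice lost.
Ice mass of Kelos: 2.860×10^16 kg; ice mass of Kelard: 9.646×10^16 kg.
Fraction required = 2.860×10^16 / 9.646×10^16 = 0.296 → 29.6 %.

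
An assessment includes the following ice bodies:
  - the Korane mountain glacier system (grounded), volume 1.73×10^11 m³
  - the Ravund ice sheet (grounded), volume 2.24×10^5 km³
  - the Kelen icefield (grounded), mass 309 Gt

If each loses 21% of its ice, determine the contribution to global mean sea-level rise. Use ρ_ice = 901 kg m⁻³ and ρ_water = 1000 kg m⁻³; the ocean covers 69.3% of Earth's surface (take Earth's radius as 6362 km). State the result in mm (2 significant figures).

≈ 120 mm

Korane: 0.21 × 1.73×10^11 m³ × (901/1000) = 3.273×10^10 m³ of water.
Ravund: 0.21 × 2.24×10^5 km³ × (901/1000) = 4.238×10^4 km³ of water.
Kelen: 0.21 × 309 Gt = 6.489×10^13 kg; dividing by ρ_w = 1000 kg m⁻³ gives 6.489×10^10 m³ of water.
Total added water ≈ 4.248×10^13 m³ over 3.52×10^14 m² → Δh = 0.121 m = 120 mm.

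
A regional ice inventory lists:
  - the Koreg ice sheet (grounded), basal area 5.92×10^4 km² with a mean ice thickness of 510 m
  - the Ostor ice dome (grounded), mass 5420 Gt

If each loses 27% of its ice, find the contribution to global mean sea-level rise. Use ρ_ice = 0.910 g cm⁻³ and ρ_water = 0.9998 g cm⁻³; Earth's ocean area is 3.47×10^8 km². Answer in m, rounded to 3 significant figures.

Koreg: ice volume = 5.92×10^4 km² × 510 m = 3.019×10^4 km³; 0.27 × 3.019×10^4 × (910/999.8) = 7420 km³ of water.
Ostor: 0.27 × 5420 Gt = 1.463×10^15 kg; dividing by ρ_w = 0.9998 g cm⁻³ = 999.8 kg m⁻³ gives 1.464×10^12 m³ of water.
Total added water ≈ 8.883×10^12 m³ over 3.47×10^14 m² → Δh = 0.0256 m.

≈ 0.0256 m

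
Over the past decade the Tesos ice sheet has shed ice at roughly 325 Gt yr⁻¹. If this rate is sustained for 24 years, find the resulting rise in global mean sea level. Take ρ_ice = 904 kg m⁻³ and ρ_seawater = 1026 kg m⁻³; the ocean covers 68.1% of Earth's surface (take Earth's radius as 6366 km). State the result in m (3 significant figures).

Total mass lost = 325 Gt/yr × 24 yr = 7800 Gt = 7.800×10^15 kg.
ρ_w = 1026 kg m⁻³, so water volume = 7.800×10^15 / 1026 = 7.602×10^12 m³.
Δh = 7.602×10^12 / 3.47×10^14 = 0.0219 m.

≈ 0.0219 m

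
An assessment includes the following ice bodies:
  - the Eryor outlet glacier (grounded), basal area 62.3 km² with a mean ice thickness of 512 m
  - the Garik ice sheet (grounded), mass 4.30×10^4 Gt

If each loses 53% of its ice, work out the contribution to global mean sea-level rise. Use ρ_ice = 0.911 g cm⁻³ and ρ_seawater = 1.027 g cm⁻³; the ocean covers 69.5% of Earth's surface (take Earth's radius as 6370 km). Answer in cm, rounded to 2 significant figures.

≈ 6.3 cm

Eryor: ice volume = 62.3 km² × 512 m = 31.90 km³; 0.53 × 31.90 × (911/1027) = 15.00 km³ of water.
Garik: 0.53 × 4.30×10^4 Gt = 2.279×10^16 kg; dividing by ρ_w = 1.027 g cm⁻³ = 1027 kg m⁻³ gives 2.219×10^13 m³ of water.
Total added water ≈ 2.221×10^13 m³ over 3.54×10^14 m² → Δh = 0.0627 m = 6.3 cm.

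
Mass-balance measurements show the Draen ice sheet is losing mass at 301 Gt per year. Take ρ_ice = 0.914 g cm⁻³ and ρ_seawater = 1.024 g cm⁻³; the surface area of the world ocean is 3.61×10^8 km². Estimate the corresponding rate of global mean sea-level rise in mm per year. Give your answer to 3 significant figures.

ρ_w = 1.024 g cm⁻³ = 1024 kg m⁻³. Annual water volume added = 301 Gt / ρ_w = 3.010×10^14 kg / 1024 kg m⁻³ = 2.939×10^11 m³.
Δh per year = 2.939×10^11 / 3.61×10^14 = 8.14×10^-4 m = 0.814 mm.

≈ 0.814 mm/yr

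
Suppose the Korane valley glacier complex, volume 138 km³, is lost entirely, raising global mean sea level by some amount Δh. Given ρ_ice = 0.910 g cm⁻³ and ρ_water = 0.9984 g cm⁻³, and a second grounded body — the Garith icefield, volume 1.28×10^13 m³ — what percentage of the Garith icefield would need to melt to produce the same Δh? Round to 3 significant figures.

≈ 1.08 %

Equal sea-level rise means equal mass of meltwater, i.e. equal mass of ice lost.
Ice mass of Korane: 1.256×10^14 kg; ice mass of Garith: 1.165×10^16 kg.
Fraction required = 1.256×10^14 / 1.165×10^16 = 0.0108 → 1.08 %.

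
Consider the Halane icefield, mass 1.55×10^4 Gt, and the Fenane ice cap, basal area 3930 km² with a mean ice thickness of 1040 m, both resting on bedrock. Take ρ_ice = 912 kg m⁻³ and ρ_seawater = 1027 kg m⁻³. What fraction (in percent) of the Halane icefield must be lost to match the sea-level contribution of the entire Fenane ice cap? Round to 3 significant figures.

≈ 24.0 %

Equal sea-level rise means equal mass of meltwater, i.e. equal mass of ice lost.
Ice mass of Fenane: 3.728×10^15 kg; ice mass of Halane: 1.550×10^16 kg.
Fraction required = 3.728×10^15 / 1.550×10^16 = 0.240 → 24.0 %.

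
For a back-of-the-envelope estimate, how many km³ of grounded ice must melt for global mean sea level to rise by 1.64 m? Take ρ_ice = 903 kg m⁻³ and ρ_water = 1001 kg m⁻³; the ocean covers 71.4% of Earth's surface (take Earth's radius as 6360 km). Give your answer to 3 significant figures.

Required water volume = Δh × A = 1.64 m × 3.63×10^14 m² = 5.952×10^14 m³ = 5.952×10^5 km³.
Ice volume = water volume × ρ_w/ρ_ice = 5.952×10^5 × 1001/903 = 6.60×10^5 km³.

≈ 6.60×10^5 km³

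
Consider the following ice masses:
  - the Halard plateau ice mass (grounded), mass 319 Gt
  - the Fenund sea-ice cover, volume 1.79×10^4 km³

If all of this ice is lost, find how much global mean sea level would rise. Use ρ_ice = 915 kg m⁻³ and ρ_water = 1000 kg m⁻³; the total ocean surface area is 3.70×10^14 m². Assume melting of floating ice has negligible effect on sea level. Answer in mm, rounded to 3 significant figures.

≈ 0.862 mm

Halard: 319 Gt = 3.190×10^14 kg; dividing by ρ_w = 1000 kg m⁻³ gives 3.190×10^11 m³ of water.
The Fenund sea-ice cover is floating and already displaces its own weight of water, so its melt adds essentially nothing to sea level.
Total added water ≈ 3.190×10^11 m³ over 3.70×10^14 m² → Δh = 8.62×10^-4 m = 0.862 mm.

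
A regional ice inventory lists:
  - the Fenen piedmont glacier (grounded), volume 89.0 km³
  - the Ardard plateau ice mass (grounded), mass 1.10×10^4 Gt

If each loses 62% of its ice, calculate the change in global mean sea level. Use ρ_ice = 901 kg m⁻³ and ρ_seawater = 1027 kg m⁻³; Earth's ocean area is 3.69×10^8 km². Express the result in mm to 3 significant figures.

≈ 18.1 mm

Fenen: 0.62 × 89.0 km³ × (901/1027) = 48.41 km³ of water.
Ardard: 0.62 × 1.10×10^4 Gt = 6.820×10^15 kg; dividing by ρ_w = 1027 kg m⁻³ gives 6.641×10^12 m³ of water.
Total added water ≈ 6.689×10^12 m³ over 3.69×10^14 m² → Δh = 0.0181 m = 18.1 mm.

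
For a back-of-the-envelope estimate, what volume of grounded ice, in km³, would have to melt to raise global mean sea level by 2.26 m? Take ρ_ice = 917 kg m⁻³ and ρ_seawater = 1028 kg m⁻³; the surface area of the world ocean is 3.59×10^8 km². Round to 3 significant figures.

Required water volume = Δh × A = 2.26 m × 3.59×10^14 m² = 8.113×10^14 m³ = 8.113×10^5 km³.
Ice volume = water volume × ρ_w/ρ_ice = 8.113×10^5 × 1028/917 = 9.10×10^5 km³.

≈ 9.10×10^5 km³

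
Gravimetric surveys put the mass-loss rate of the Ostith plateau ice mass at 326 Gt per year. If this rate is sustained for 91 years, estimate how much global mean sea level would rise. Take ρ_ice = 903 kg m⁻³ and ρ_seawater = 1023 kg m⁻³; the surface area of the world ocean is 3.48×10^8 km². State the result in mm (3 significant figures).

≈ 83.3 mm

Total mass lost = 326 Gt/yr × 91 yr = 2.967×10^4 Gt = 2.967×10^16 kg.
ρ_w = 1023 kg m⁻³, so water volume = 2.967×10^16 / 1023 = 2.900×10^13 m³.
Δh = 2.900×10^13 / 3.48×10^14 = 0.0833 m = 83.3 mm.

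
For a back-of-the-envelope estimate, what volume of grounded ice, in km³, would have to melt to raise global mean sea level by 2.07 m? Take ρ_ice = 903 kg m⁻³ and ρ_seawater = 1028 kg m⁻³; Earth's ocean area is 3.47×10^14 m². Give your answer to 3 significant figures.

Required water volume = Δh × A = 2.07 m × 3.47×10^14 m² = 7.183×10^14 m³ = 7.183×10^5 km³.
Ice volume = water volume × ρ_w/ρ_ice = 7.183×10^5 × 1028/903 = 8.18×10^5 km³.

≈ 8.18×10^5 km³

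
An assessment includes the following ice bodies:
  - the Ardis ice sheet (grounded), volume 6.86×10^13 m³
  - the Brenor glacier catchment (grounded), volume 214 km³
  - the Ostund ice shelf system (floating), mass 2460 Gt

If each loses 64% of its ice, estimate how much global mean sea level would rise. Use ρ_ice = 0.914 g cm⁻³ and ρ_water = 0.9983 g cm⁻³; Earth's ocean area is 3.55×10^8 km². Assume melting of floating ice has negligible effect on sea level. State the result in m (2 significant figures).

≈ 0.11 m

Ardis: 0.64 × 6.86×10^13 m³ × (914/998.3) = 4.020×10^13 m³ of water.
Brenor: 0.64 × 214 km³ × (914/998.3) = 125.4 km³ of water.
The Ostund ice shelf system is floating and already displaces its own weight of water, so its melt adds essentially nothing to sea level.
Total added water ≈ 4.032×10^13 m³ over 3.55×10^14 m² → Δh = 0.114 m.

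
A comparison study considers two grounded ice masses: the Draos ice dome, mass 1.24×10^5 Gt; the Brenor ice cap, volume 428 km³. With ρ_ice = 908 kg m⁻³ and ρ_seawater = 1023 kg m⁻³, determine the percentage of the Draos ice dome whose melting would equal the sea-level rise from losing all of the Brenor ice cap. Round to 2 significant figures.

Equal sea-level rise means equal mass of meltwater, i.e. equal mass of ice lost.
Ice mass of Brenor: 3.886×10^14 kg; ice mass of Draos: 1.240×10^17 kg.
Fraction required = 3.886×10^14 / 1.240×10^17 = 3.13×10^-3 → 0.31 %.

≈ 0.31 %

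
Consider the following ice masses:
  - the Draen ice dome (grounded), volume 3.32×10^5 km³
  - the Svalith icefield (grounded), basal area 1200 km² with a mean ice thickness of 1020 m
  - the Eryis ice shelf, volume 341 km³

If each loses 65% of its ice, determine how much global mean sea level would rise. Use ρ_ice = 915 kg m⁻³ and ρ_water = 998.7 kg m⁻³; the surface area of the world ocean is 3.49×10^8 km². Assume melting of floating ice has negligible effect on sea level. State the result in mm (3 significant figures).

≈ 569 mm

Draen: 0.65 × 3.32×10^5 km³ × (915/998.7) = 1.977×10^5 km³ of water.
Svalith: ice volume = 1200 km² × 1020 m = 1224 km³; 0.65 × 1224 × (915/998.7) = 728.9 km³ of water.
The Eryis ice shelf is floating and already displaces its own weight of water, so its melt adds essentially nothing to sea level.
Total added water ≈ 1.984×10^14 m³ over 3.49×10^14 m² → Δh = 0.569 m = 569 mm.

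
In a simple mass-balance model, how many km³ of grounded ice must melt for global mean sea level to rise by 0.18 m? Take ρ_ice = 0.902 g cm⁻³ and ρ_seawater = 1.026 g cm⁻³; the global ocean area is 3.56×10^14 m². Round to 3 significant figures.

≈ 7.29×10^4 km³

Required water volume = Δh × A = 0.18 m × 3.56×10^14 m² = 6.408×10^13 m³ = 6.408×10^4 km³.
Ice volume = water volume × ρ_w/ρ_ice = 6.408×10^4 × 1026/902 = 7.29×10^4 km³.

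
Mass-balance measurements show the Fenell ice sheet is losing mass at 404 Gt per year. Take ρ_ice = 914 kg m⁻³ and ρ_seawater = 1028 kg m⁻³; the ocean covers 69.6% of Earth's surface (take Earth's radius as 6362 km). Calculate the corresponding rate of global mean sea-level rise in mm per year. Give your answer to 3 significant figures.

ρ_w = 1028 kg m⁻³. Annual water volume added = 404 Gt / ρ_w = 4.040×10^14 kg / 1028 kg m⁻³ = 3.930×10^11 m³.
Δh per year = 3.930×10^11 / 3.54×10^14 = 1.11×10^-3 m = 1.11 mm.

≈ 1.11 mm/yr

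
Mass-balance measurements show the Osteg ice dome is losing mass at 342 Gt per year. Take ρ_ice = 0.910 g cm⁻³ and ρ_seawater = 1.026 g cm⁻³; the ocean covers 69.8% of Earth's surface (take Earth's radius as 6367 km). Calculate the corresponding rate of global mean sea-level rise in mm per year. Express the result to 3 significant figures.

≈ 0.937 mm/yr

ρ_w = 1.026 g cm⁻³ = 1026 kg m⁻³. Annual water volume added = 342 Gt / ρ_w = 3.420×10^14 kg / 1026 kg m⁻³ = 3.333×10^11 m³.
Δh per year = 3.333×10^11 / 3.56×10^14 = 9.37×10^-4 m = 0.937 mm.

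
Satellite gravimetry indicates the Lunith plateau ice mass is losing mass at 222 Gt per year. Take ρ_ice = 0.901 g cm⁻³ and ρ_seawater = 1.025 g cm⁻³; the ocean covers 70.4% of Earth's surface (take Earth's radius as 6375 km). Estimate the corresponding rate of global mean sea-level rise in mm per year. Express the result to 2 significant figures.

ρ_w = 1.025 g cm⁻³ = 1025 kg m⁻³. Annual water volume added = 222 Gt / ρ_w = 2.220×10^14 kg / 1025 kg m⁻³ = 2.166×10^11 m³.
Δh per year = 2.166×10^11 / 3.60×10^14 = 6.02×10^-4 m = 0.60 mm.

≈ 0.60 mm/yr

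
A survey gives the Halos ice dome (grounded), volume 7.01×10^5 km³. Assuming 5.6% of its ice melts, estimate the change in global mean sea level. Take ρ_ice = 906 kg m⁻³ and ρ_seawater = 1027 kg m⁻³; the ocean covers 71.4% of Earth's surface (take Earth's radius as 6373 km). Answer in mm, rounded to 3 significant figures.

≈ 95.0 mm

Halos: 0.056 × 7.01×10^5 km³ × (906/1027) = 3.463×10^4 km³ of water.
Spread over 3.64×10^14 m² of ocean, Δh = 3.463×10^13 / 3.64×10^14 = 0.0950 m = 95.0 mm.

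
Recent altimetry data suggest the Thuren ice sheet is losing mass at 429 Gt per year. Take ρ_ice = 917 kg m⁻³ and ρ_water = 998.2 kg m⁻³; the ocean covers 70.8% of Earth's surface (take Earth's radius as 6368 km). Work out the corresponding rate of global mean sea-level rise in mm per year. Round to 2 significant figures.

ρ_w = 998.2 kg m⁻³. Annual water volume added = 429 Gt / ρ_w = 4.290×10^14 kg / 998.2 kg m⁻³ = 4.298×10^11 m³.
Δh per year = 4.298×10^11 / 3.61×10^14 = 1.19×10^-3 m = 1.2 mm.

≈ 1.2 mm/yr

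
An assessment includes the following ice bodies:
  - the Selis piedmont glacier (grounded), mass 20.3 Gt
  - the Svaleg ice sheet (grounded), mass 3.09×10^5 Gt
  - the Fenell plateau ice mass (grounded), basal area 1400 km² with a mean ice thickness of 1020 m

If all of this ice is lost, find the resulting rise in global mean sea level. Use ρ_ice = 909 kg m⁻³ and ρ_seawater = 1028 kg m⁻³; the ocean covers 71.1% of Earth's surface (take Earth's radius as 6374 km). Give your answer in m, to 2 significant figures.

≈ 0.83 m

Selis: 20.3 Gt = 2.030×10^13 kg; dividing by ρ_w = 1028 kg m⁻³ gives 1.975×10^10 m³ of water.
Svaleg: 3.09×10^5 Gt = 3.090×10^17 kg; dividing by ρ_w = 1028 kg m⁻³ gives 3.006×10^14 m³ of water.
Fenell: ice volume = 1400 km² × 1020 m = 1428 km³; 1428 × (909/1028) = 1263 km³ of water.
Total added water ≈ 3.019×10^14 m³ over 3.63×10^14 m² → Δh = 0.832 m.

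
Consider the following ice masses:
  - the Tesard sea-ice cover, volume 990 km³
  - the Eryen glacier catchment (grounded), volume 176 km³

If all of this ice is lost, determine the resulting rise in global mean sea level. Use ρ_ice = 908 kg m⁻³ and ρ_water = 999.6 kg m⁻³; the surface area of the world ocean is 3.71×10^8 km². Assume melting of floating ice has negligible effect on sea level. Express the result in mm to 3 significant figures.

The Tesard sea-ice cover is floating and already displaces its own weight of water, so its melt adds essentially nothing to sea level.
Eryen: 176 km³ × (908/999.6) = 159.9 km³ of water.
Total added water ≈ 1.599×10^11 m³ over 3.71×10^14 m² → Δh = 4.31×10^-4 m = 0.431 mm.

≈ 0.431 mm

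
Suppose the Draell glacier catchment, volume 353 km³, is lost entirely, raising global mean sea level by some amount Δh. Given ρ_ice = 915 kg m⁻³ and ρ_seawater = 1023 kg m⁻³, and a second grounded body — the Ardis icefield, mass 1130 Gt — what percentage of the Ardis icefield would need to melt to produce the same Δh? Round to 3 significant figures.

Equal sea-level rise means equal mass of meltwater, i.e. equal mass of ice lost.
Ice mass of Draell: 3.230×10^14 kg; ice mass of Ardis: 1.130×10^15 kg.
Fraction required = 3.230×10^14 / 1.130×10^15 = 0.286 → 28.6 %.

≈ 28.6 %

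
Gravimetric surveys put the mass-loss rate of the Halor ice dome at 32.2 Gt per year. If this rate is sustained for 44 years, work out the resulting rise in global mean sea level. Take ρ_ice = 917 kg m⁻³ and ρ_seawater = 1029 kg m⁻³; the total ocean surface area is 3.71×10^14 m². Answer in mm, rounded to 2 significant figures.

Total mass lost = 32.2 Gt/yr × 44 yr = 1417 Gt = 1.417×10^15 kg.
ρ_w = 1029 kg m⁻³, so water volume = 1.417×10^15 / 1029 = 1.377×10^12 m³.
Δh = 1.377×10^12 / 3.71×10^14 = 3.71×10^-3 m = 3.7 mm.

≈ 3.7 mm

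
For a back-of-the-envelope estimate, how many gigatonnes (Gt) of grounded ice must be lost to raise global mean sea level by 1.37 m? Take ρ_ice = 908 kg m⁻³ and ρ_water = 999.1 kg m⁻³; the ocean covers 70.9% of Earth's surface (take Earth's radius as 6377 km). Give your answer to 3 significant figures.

≈ 4.96×10^5 Gt

Required water volume = Δh × A = 1.37 m × 3.62×10^14 m² = 4.964×10^14 m³.
ρ_w = 999.1 kg m⁻³, so the mass of water = 4.964×10^14 m³ × 999.1 kg m⁻³ = 4.959×10^17 kg = 4.96×10^5 Gt (and the same mass of ice, by conservation).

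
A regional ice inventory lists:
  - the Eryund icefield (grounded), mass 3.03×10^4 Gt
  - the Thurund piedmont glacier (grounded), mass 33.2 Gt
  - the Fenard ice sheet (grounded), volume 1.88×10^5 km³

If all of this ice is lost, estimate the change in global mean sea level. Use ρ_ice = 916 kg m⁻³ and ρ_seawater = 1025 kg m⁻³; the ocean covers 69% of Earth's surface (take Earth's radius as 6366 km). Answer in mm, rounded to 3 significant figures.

≈ 562 mm

Eryund: 3.03×10^4 Gt = 3.030×10^16 kg; dividing by ρ_w = 1025 kg m⁻³ gives 2.956×10^13 m³ of water.
Thurund: 33.2 Gt = 3.320×10^13 kg; dividing by ρ_w = 1025 kg m⁻³ gives 3.239×10^10 m³ of water.
Fenard: 1.88×10^5 km³ × (916/1025) = 1.680×10^5 km³ of water.
Total added water ≈ 1.976×10^14 m³ over 3.51×10^14 m² → Δh = 0.562 m = 562 mm.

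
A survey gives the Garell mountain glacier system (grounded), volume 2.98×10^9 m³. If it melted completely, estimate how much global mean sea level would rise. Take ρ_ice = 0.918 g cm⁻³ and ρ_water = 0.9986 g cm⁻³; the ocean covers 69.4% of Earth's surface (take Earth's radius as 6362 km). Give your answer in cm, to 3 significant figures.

≈ 7.76×10^-4 cm

Garell: 2.98×10^9 m³ × (918/998.6) = 2.739×10^9 m³ of water.
Spread over 3.53×10^14 m² of ocean, Δh = 2.739×10^9 / 3.53×10^14 = 7.76×10^-6 m = 7.76×10^-4 cm.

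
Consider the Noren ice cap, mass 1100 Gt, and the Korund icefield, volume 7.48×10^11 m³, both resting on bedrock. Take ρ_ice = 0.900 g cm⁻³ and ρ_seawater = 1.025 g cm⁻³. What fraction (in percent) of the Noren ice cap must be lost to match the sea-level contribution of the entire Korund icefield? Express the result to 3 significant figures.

Equal sea-level rise means equal mass of meltwater, i.e. equal mass of ice lost.
Ice mass of Korund: 6.732×10^14 kg; ice mass of Noren: 1.100×10^15 kg.
Fraction required = 6.732×10^14 / 1.100×10^15 = 0.612 → 61.2 %.

≈ 61.2 %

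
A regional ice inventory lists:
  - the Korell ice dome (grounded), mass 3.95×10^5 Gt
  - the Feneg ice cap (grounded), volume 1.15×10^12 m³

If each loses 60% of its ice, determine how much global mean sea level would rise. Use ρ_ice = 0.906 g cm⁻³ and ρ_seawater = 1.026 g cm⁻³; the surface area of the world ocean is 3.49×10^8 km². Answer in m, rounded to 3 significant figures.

Korell: 0.6 × 3.95×10^5 Gt = 2.370×10^17 kg; dividing by ρ_w = 1.026 g cm⁻³ = 1026 kg m⁻³ gives 2.310×10^14 m³ of water.
Feneg: 0.6 × 1.15×10^12 m³ × (906/1026) = 6.093×10^11 m³ of water.
Total added water ≈ 2.316×10^14 m³ over 3.49×10^14 m² → Δh = 0.664 m.

≈ 0.664 m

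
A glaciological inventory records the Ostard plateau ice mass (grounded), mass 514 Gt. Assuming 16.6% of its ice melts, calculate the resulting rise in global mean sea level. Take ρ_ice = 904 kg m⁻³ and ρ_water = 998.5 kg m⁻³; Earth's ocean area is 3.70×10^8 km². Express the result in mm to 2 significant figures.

Ostard: 0.166 × 514 Gt = 8.532×10^13 kg; dividing by ρ_w = 998.5 kg m⁻³ gives 8.545×10^10 m³ of water.
Spread over 3.70×10^14 m² of ocean, Δh = 8.545×10^10 / 3.70×10^14 = 2.31×10^-4 m = 0.23 mm.

≈ 0.23 mm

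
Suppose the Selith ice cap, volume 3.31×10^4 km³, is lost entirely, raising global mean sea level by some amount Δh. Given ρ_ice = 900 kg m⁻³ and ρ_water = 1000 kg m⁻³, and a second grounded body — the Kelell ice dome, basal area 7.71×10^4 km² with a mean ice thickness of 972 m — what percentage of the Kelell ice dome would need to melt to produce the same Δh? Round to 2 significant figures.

≈ 44 %

Equal sea-level rise means equal mass of meltwater, i.e. equal mass of ice lost.
Ice mass of Selith: 2.979×10^16 kg; ice mass of Kelell: 6.745×10^16 kg.
Fraction required = 2.979×10^16 / 6.745×10^16 = 0.442 → 44 %.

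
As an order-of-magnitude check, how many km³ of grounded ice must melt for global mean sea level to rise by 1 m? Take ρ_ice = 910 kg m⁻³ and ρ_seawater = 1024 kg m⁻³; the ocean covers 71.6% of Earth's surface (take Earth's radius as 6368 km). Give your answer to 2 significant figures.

≈ 4.1×10^5 km³

Required water volume = Δh × A = 1 m × 3.65×10^14 m² = 3.649×10^14 m³ = 3.649×10^5 km³.
Ice volume = water volume × ρ_w/ρ_ice = 3.649×10^5 × 1024/910 = 4.1×10^5 km³.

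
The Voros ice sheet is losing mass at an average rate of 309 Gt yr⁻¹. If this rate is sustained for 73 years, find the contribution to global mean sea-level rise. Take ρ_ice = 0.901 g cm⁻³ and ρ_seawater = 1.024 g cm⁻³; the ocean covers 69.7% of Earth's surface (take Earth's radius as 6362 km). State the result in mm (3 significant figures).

Total mass lost = 309 Gt/yr × 73 yr = 2.256×10^4 Gt = 2.256×10^16 kg.
ρ_w = 1.024 g cm⁻³ = 1024 kg m⁻³, so water volume = 2.256×10^16 / 1024 = 2.203×10^13 m³.
Δh = 2.203×10^13 / 3.55×10^14 = 0.0621 m = 62.1 mm.

≈ 62.1 mm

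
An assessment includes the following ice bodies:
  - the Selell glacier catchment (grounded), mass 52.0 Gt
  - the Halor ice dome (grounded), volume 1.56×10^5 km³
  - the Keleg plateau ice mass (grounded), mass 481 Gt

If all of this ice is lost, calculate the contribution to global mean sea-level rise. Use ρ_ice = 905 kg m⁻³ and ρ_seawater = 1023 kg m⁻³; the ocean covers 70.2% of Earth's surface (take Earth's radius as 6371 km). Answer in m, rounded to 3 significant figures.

≈ 0.387 m

Selell: 52.0 Gt = 5.200×10^13 kg; dividing by ρ_w = 1023 kg m⁻³ gives 5.083×10^10 m³ of water.
Halor: 1.56×10^5 km³ × (905/1023) = 1.380×10^5 km³ of water.
Keleg: 481 Gt = 4.810×10^14 kg; dividing by ρ_w = 1023 kg m⁻³ gives 4.702×10^11 m³ of water.
Total added water ≈ 1.385×10^14 m³ over 3.58×10^14 m² → Δh = 0.387 m.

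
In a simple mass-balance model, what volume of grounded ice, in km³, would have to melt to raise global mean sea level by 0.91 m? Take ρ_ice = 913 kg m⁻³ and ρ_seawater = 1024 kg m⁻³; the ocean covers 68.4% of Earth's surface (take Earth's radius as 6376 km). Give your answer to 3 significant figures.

Required water volume = Δh × A = 0.91 m × 3.49×10^14 m² = 3.180×10^14 m³ = 3.180×10^5 km³.
Ice volume = water volume × ρ_w/ρ_ice = 3.180×10^5 × 1024/913 = 3.57×10^5 km³.

≈ 3.57×10^5 km³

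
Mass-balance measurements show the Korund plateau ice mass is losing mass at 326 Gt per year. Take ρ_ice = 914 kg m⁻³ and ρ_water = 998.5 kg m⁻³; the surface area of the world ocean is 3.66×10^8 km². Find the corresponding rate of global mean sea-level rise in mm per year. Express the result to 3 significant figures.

≈ 0.892 mm/yr

ρ_w = 998.5 kg m⁻³. Annual water volume added = 326 Gt / ρ_w = 3.260×10^14 kg / 998.5 kg m⁻³ = 3.265×10^11 m³.
Δh per year = 3.265×10^11 / 3.66×10^14 = 8.92×10^-4 m = 0.892 mm.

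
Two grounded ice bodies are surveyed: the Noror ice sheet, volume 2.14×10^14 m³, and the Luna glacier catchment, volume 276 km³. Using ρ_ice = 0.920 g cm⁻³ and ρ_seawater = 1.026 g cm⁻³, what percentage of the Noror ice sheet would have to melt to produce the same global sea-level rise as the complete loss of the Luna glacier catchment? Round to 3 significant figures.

≈ 0.129 %

Equal sea-level rise means equal mass of meltwater, i.e. equal mass of ice lost.
Ice mass of Luna: 2.539×10^14 kg; ice mass of Noror: 1.969×10^17 kg.
Fraction required = 2.539×10^14 / 1.969×10^17 = 1.29×10^-3 → 0.129 %.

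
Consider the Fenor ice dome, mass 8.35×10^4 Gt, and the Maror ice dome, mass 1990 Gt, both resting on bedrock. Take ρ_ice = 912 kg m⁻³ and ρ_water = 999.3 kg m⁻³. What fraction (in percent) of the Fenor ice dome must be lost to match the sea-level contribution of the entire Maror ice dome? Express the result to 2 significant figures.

Equal sea-level rise means equal mass of meltwater, i.e. equal mass of ice lost.
Ice mass of Maror: 1.990×10^15 kg; ice mass of Fenor: 8.350×10^16 kg.
Fraction required = 1.990×10^15 / 8.350×10^16 = 0.0238 → 2.4 %.

≈ 2.4 %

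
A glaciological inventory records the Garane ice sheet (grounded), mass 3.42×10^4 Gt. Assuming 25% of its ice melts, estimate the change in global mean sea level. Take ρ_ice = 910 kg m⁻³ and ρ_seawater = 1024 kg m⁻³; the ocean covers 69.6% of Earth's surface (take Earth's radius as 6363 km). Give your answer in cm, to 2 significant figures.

Garane: 0.25 × 3.42×10^4 Gt = 8.550×10^15 kg; dividing by ρ_w = 1024 kg m⁻³ gives 8.350×10^12 m³ of water.
Spread over 3.54×10^14 m² of ocean, Δh = 8.350×10^12 / 3.54×10^14 = 0.0236 m = 2.4 cm.

≈ 2.4 cm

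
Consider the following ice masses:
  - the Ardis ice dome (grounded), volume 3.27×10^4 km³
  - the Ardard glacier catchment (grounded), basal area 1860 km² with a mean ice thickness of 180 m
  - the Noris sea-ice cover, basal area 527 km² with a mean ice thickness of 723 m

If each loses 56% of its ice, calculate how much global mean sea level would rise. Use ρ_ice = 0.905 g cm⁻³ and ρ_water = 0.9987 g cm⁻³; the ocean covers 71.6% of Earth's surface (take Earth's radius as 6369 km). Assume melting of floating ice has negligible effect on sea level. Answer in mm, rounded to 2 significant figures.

≈ 46 mm

Ardis: 0.56 × 3.27×10^4 km³ × (905/998.7) = 1.659×10^4 km³ of water.
Ardard: ice volume = 1860 km² × 180 m = 334.8 km³; 0.56 × 334.8 × (905/998.7) = 169.9 km³ of water.
The Noris sea-ice cover is floating and already displaces its own weight of water, so its melt adds essentially nothing to sea level.
Total added water ≈ 1.676×10^13 m³ over 3.65×10^14 m² → Δh = 0.0459 m = 46 mm.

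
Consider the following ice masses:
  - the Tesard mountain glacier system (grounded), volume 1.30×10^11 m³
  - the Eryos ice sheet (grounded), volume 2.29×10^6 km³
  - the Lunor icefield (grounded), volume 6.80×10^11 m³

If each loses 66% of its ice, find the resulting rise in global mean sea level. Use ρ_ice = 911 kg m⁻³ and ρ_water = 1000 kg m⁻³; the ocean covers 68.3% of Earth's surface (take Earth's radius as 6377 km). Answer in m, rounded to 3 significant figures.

Tesard: 0.66 × 1.30×10^11 m³ × (911/1000) = 7.816×10^10 m³ of water.
Eryos: 0.66 × 2.29×10^6 km³ × (911/1000) = 1.377×10^6 km³ of water.
Lunor: 0.66 × 6.80×10^11 m³ × (911/1000) = 4.089×10^11 m³ of water.
Total added water ≈ 1.377×10^15 m³ over 3.49×10^14 m² → Δh = 3.95 m.

≈ 3.95 m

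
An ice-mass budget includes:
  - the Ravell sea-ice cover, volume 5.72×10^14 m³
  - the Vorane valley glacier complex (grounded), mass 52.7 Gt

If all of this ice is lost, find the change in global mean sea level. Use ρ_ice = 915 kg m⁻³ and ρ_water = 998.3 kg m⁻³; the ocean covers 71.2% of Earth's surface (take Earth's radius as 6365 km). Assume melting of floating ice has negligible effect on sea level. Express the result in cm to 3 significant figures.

The Ravell sea-ice cover is floating and already displaces its own weight of water, so its melt adds essentially nothing to sea level.
Vorane: 52.7 Gt = 5.270×10^13 kg; dividing by ρ_w = 998.3 kg m⁻³ gives 5.279×10^10 m³ of water.
Total added water ≈ 5.279×10^10 m³ over 3.62×10^14 m² → Δh = 1.46×10^-4 m = 0.0146 cm.

≈ 0.0146 cm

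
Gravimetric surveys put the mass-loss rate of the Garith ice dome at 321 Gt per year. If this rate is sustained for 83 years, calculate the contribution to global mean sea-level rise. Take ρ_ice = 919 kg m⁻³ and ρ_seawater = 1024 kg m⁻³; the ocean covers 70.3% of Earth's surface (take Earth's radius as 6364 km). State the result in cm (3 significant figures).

Total mass lost = 321 Gt/yr × 83 yr = 2.664×10^4 Gt = 2.664×10^16 kg.
ρ_w = 1024 kg m⁻³, so water volume = 2.664×10^16 / 1024 = 2.602×10^13 m³.
Δh = 2.602×10^13 / 3.58×10^14 = 0.0727 m = 7.27 cm.

≈ 7.27 cm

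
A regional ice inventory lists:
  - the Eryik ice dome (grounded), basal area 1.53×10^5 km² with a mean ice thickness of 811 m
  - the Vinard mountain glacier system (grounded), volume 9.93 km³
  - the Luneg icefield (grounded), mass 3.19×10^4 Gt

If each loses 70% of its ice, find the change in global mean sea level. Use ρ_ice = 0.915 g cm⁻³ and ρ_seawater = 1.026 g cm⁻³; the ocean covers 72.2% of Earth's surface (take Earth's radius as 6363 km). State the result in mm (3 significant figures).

≈ 270 mm

Eryik: ice volume = 1.53×10^5 km² × 811 m = 1.241×10^5 km³; 0.7 × 1.241×10^5 × (915/1026) = 7.746×10^4 km³ of water.
Vinard: 0.7 × 9.93 km³ × (915/1026) = 6.199 km³ of water.
Luneg: 0.7 × 3.19×10^4 Gt = 2.233×10^16 kg; dividing by ρ_w = 1.026 g cm⁻³ = 1026 kg m⁻³ gives 2.176×10^13 m³ of water.
Total added water ≈ 9.923×10^13 m³ over 3.67×10^14 m² → Δh = 0.270 m = 270 mm.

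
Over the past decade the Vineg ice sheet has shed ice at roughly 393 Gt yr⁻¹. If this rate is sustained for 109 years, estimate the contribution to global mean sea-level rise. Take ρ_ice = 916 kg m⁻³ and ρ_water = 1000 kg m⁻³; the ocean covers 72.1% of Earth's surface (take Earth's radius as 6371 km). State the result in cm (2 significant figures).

≈ 12 cm

Total mass lost = 393 Gt/yr × 109 yr = 4.284×10^4 Gt = 4.284×10^16 kg.
ρ_w = 1000 kg m⁻³, so water volume = 4.284×10^16 / 1000 = 4.284×10^13 m³.
Δh = 4.284×10^13 / 3.68×10^14 = 0.116 m = 12 cm.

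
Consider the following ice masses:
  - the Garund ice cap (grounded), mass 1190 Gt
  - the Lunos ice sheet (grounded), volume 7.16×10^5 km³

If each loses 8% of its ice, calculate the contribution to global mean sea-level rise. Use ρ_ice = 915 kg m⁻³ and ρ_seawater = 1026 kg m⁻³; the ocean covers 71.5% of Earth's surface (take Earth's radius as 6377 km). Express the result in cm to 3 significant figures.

≈ 14.0 cm

Garund: 0.08 × 1190 Gt = 9.520×10^13 kg; dividing by ρ_w = 1026 kg m⁻³ gives 9.279×10^10 m³ of water.
Lunos: 0.08 × 7.16×10^5 km³ × (915/1026) = 5.108×10^4 km³ of water.
Total added water ≈ 5.118×10^13 m³ over 3.65×10^14 m² → Δh = 0.140 m = 14.0 cm.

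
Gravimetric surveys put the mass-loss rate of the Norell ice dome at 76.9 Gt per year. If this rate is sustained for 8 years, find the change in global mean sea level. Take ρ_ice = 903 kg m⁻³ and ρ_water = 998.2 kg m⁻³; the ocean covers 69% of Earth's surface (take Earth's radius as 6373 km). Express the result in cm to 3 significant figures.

Total mass lost = 76.9 Gt/yr × 8 yr = 615.2 Gt = 6.152×10^14 kg.
ρ_w = 998.2 kg m⁻³, so water volume = 6.152×10^14 / 998.2 = 6.163×10^11 m³.
Δh = 6.163×10^11 / 3.52×10^14 = 1.75×10^-3 m = 0.175 cm.

≈ 0.175 cm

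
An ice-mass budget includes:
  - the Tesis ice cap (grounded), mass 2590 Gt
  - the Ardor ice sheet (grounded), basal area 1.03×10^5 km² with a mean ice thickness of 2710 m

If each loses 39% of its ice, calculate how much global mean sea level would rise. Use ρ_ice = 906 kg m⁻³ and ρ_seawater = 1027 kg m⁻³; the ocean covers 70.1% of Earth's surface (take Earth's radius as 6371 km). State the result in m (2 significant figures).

≈ 0.27 m

Tesis: 0.39 × 2590 Gt = 1.010×10^15 kg; dividing by ρ_w = 1027 kg m⁻³ gives 9.835×10^11 m³ of water.
Ardor: ice volume = 1.03×10^5 km² × 2710 m = 2.791×10^5 km³; 0.39 × 2.791×10^5 × (906/1027) = 9.603×10^4 km³ of water.
Total added water ≈ 9.702×10^13 m³ over 3.58×10^14 m² → Δh = 0.271 m.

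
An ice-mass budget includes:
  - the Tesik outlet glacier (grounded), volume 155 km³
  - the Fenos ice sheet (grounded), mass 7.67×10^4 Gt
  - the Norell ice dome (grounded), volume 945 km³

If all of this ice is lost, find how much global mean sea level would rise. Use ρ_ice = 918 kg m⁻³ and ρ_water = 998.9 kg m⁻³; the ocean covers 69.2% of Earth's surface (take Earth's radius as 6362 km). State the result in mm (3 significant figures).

≈ 221 mm

Tesik: 155 km³ × (918/998.9) = 142.4 km³ of water.
Fenos: 7.67×10^4 Gt = 7.670×10^16 kg; dividing by ρ_w = 998.9 kg m⁻³ gives 7.678×10^13 m³ of water.
Norell: 945 km³ × (918/998.9) = 868.5 km³ of water.
Total added water ≈ 7.780×10^13 m³ over 3.52×10^14 m² → Δh = 0.221 m = 221 mm.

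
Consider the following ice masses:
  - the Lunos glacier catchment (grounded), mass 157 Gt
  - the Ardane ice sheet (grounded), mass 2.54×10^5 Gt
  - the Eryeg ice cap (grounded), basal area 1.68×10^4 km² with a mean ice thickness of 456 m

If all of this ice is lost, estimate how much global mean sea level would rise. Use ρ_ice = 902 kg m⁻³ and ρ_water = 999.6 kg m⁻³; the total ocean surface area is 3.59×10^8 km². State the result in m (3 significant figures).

≈ 0.727 m

Lunos: 157 Gt = 1.570×10^14 kg; dividing by ρ_w = 999.6 kg m⁻³ gives 1.571×10^11 m³ of water.
Ardane: 2.54×10^5 Gt = 2.540×10^17 kg; dividing by ρ_w = 999.6 kg m⁻³ gives 2.541×10^14 m³ of water.
Eryeg: ice volume = 1.68×10^4 km² × 456 m = 7661 km³; 7661 × (902/999.6) = 6913 km³ of water.
Total added water ≈ 2.612×10^14 m³ over 3.59×10^14 m² → Δh = 0.727 m.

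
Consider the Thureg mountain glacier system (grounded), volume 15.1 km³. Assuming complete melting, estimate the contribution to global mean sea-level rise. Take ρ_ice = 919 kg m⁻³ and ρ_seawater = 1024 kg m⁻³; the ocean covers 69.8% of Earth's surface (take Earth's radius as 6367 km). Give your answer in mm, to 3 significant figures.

Thureg: 15.1 km³ × (919/1024) = 13.55 km³ of water.
Spread over 3.56×10^14 m² of ocean, Δh = 1.355×10^10 / 3.56×10^14 = 3.81×10^-5 m = 0.0381 mm.

≈ 0.0381 mm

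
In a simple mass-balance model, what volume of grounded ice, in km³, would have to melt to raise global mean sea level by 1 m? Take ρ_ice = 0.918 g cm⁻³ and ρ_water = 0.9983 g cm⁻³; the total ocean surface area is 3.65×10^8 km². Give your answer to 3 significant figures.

Required water volume = Δh × A = 1 m × 3.65×10^14 m² = 3.650×10^14 m³ = 3.650×10^5 km³.
Ice volume = water volume × ρ_w/ρ_ice = 3.650×10^5 × 998.3/918 = 3.97×10^5 km³.

≈ 3.97×10^5 km³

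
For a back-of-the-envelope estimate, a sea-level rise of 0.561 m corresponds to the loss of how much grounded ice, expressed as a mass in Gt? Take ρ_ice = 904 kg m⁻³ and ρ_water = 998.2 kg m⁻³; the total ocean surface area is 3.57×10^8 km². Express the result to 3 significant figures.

≈ 2.00×10^5 Gt

Required water volume = Δh × A = 0.561 m × 3.57×10^14 m² = 2.003×10^14 m³.
ρ_w = 998.2 kg m⁻³, so the mass of water = 2.003×10^14 m³ × 998.2 kg m⁻³ = 1.999×10^17 kg = 2.00×10^5 Gt (and the same mass of ice, by conservation).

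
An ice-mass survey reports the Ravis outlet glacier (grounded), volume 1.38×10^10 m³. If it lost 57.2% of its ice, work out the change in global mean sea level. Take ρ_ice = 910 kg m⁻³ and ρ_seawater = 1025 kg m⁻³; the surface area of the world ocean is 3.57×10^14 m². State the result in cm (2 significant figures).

≈ 2.0×10^-3 cm

Ravis: 0.572 × 1.38×10^10 m³ × (910/1025) = 7.008×10^9 m³ of water.
Spread over 3.57×10^14 m² of ocean, Δh = 7.008×10^9 / 3.57×10^14 = 1.96×10^-5 m = 2.0×10^-3 cm.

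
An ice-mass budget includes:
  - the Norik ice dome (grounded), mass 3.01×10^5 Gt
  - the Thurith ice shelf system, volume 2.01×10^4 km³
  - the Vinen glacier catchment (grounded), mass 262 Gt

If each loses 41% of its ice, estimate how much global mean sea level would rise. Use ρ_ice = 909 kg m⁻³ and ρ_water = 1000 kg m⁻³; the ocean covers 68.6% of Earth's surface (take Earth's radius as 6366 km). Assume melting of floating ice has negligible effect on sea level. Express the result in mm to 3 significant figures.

Norik: 0.41 × 3.01×10^5 Gt = 1.234×10^17 kg; dividing by ρ_w = 1000 kg m⁻³ gives 1.234×10^14 m³ of water.
The Thurith ice shelf system is floating and already displaces its own weight of water, so its melt adds essentially nothing to sea level.
Vinen: 0.41 × 262 Gt = 1.074×10^14 kg; dividing by ρ_w = 1000 kg m⁻³ gives 1.074×10^11 m³ of water.
Total added water ≈ 1.235×10^14 m³ over 3.49×10^14 m² → Δh = 0.354 m = 354 mm.

≈ 354 mm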